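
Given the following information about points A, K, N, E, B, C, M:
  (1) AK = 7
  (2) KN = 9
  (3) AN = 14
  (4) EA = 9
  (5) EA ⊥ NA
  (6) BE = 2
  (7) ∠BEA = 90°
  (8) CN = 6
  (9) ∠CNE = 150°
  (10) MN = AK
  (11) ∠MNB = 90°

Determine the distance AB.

Step 1: By the law of cosines on triangle AEB: AB² = 9² + 2² − 2·9·2·cos(90°) = 85, so AB = √85.

Therefore, the length of AB = √85.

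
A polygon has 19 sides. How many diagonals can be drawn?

Total line segments between 19 vertices = C(19,2) = 171.
Subtract the 19 sides: 171 - 19 = 152 diagonals.

152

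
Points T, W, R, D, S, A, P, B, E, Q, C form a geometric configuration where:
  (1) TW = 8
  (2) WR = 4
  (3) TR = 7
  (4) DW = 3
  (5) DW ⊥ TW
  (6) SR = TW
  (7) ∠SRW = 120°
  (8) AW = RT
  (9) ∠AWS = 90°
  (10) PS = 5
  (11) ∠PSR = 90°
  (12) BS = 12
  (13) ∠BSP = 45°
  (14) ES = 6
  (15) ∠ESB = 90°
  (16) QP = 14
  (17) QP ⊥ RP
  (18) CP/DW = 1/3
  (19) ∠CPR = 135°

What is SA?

From the given relations: SR = TW = 8; AW = RT = 7.
Step 1: By the law of cosines on triangle SRW: SW² = 8² + 4² − 2·8·4·cos(120°) = 112, so SW = 4·√7.
Step 2: By the law of cosines on triangle SWA: SA² = (4·√7)² + 7² − 2·4·√7·7·cos(90°) = 161, so SA = √161.

Therefore, the length of SA = √161.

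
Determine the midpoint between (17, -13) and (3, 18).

The midpoint is the point halfway along the segment.
Move half the horizontal distance: 17 + (3 - 17)/2 = 17 + -14/2 = 10
Move half the vertical distance: -13 + (18 - -13)/2 = -13 + 31/2 = 5/2
Midpoint = (10, 5/2)

(10, 5/2)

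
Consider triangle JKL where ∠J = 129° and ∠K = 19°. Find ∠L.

Let angle L = x. Then 129 + 19 + x = 180.
x = 180 - 148 = 32 degrees.

32 degrees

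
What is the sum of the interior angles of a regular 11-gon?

The sum of interior angles of an n-sided polygon is (n - 2) * 180.
For n = 11: (11 - 2) * 180 = 9 * 180 = 1620 degrees.

1620 degrees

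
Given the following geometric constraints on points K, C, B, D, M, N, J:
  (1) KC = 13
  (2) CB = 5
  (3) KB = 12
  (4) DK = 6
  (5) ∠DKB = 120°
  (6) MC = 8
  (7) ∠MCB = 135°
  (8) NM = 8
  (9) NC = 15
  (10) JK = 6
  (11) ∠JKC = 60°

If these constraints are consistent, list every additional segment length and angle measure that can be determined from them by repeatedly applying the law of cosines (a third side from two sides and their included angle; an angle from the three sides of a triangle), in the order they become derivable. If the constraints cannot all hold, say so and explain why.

The constraints are consistent. Derivable facts, in order:
After 1 step:
- BD = 6·√7
- BM ≈ 12.07
- CJ = √127
- ∠BCK = 67.38°
- ∠BKC = 22.62°
- ∠CBK = 90°
- ∠CMN = 139.27°
- ∠CNM = 20.36°
- ∠MCN = 20.36°
After 2 steps:
- ∠BDK = 40.89°
- ∠BMC = 17.04°
- ∠CBM = 27.96°
- ∠CJK = 92.54°
- ∠DBK = 19.11°
- ∠JCK = 27.46°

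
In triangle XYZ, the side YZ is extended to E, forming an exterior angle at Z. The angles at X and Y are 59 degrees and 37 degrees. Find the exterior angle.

By the exterior angle theorem, an exterior angle of a triangle equals the sum of the two remote interior angles.
Exterior angle = angle X + angle Y
Exterior angle = 59 + 37 = 96 degrees

96 degrees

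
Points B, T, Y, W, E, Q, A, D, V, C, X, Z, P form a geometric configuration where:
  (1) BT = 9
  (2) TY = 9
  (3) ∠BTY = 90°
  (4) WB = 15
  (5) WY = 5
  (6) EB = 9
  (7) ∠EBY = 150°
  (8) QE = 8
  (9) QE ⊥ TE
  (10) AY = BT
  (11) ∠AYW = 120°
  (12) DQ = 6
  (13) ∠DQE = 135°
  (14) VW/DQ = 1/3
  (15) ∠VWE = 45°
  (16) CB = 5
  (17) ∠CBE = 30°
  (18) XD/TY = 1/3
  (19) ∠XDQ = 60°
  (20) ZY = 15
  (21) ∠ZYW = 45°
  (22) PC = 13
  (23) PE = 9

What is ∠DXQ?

From the given relations: XD = 1/3·TY = 1/3·9 = 3.
Step 1: By the law of cosines on triangle XDQ: XQ² = 3² + 6² − 2·3·6·cos(60°) = 27, so XQ = 3·√3.
Step 2: By the inverse law of cosines on triangle DXQ: cos(∠DXQ) = (3² + (3·√3)² − 6²) / (2·3·3·√3) = 0/31.18 = 0, so ∠DXQ = 90°.

Therefore, the measure of angle ∠DXQ = 90°.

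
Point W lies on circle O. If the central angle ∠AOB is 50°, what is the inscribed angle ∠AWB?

By the inscribed angle theorem, the inscribed angle is half the central angle.
Inscribed angle = 50° / 2 = 25°

25°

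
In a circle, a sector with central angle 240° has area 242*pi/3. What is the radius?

The sector covers 240°/360° = 2/3 of the full circle.
Full circle area = 242*pi/3 / 2/3 = 121*pi.
Since full area = πr², we get r² = 121*pi/π = 121, so r = 11.

11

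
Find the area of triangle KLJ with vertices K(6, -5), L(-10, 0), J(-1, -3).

Using the Shoelace formula for a triangle:
Area = (1/2)|x0(y1 - y2) + x1(y2 - y0) + x2(y0 - y1)|
Area = (1/2)|6(0 - -3) + -10(-3 - -5) + -1(-5 - 0)|
Area = (1/2)|18 + -20 + 5|
Area = (1/2)|3|
Area = (1/2)(3)
Area = 3/2

3/2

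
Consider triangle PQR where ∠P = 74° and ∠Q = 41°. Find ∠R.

By the triangle angle sum property, the three interior angles of any triangle add up to 180°.
We know angle P = 74° and angle Q = 41°, so their sum is 115°.
Therefore angle R = 180° - 115° = 65°.

65 degrees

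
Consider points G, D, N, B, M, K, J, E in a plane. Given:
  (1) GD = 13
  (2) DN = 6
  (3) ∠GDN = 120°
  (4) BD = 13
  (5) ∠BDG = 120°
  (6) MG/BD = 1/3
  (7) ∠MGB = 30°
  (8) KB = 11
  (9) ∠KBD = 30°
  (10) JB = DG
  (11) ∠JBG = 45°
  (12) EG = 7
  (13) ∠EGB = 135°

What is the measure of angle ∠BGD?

Step 1: By the law of cosines on triangle GDB: GB² = 13² + 13² − 2·13·13·cos(120°) = 507, so GB = 13·√3.
Step 2: By the inverse law of cosines on triangle BGD: cos(∠BGD) = ((13·√3)² + 13² − 13²) / (2·13·√3·13) = 507/585.43 = 0.866, so ∠BGD = 30°.

Therefore, the measure of angle ∠BGD = 30°.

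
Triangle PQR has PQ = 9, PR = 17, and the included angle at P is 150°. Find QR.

Law of cosines: QR^2 = 9^2 + 17^2 - 2(9)(17)cos(150°) = 153*sqrt(3) + 370, so QR = sqrt(153*sqrt(3) + 370).

sqrt(153*sqrt(3) + 370)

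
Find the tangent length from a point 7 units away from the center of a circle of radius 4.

Let T be the point of tangency. Then QT ⊥ AT (radius ⊥ tangent).
In right triangle QTA: QA² = QT² + AT²
7² = 4² + AT²
AT² = 33, AT = sqrt(33)

sqrt(33)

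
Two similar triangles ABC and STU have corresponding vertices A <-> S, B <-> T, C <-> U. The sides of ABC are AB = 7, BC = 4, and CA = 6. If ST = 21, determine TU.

Since the triangles are similar, the ratio of corresponding sides is constant.
Scale factor k = ST / AB = 21 / 7 = 3
TU = k * BC = 3 * 4 = 12

12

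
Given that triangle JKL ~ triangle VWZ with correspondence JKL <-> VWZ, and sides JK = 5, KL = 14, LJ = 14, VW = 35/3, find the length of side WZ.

Similar triangles have proportional sides. Setting up the proportion:
VW / JK = WZ / KL
35/3 / 5 = WZ / 14
WZ = 14 * 35/3 / 5 = 98/3.

98/3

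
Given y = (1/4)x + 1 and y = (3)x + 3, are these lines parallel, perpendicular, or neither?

Slope of line 1: m1 = 1/4
Slope of line 2: m2 = 3
For parallel lines we need equal slopes: 1/4 != 3.
For perpendicular lines we need m1*m2 = -1: (1/4)(3) = 3/4 != -1.
Since neither condition holds, the lines are neither parallel nor perpendicular.

Neither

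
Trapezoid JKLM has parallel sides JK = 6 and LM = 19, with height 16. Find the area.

A trapezoid's area equals the midsegment times the height.
The midsegment is (6 + 19) / 2 = 25/2.
Area = 25/2 * 16 = 200.

200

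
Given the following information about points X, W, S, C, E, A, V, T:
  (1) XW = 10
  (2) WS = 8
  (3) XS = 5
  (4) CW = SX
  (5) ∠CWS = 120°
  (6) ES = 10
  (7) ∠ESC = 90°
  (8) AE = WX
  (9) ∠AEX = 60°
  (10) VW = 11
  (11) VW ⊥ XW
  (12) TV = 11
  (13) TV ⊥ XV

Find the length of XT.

Step 1: By the law of cosines on triangle XWV: XV² = 10² + 11² − 2·10·11·cos(90°) = 221, so XV ≈ 14.87.
Step 2: By the law of cosines on triangle XVT: XT² = 14.87² + 11² − 2·14.87·11·cos(90°) = 342, so XT = 3·√38.

Therefore, the length of XT = 3·√38.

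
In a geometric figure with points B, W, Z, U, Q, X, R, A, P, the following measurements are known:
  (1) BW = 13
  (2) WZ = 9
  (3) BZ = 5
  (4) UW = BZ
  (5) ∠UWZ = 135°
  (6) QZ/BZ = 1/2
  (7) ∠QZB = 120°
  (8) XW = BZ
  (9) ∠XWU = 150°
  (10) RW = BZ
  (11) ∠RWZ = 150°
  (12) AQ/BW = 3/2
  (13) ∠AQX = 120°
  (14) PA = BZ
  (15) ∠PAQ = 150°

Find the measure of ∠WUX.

From the given relations: UW = BZ = 5; XW = BZ = 5.
Step 1: By the law of cosines on triangle UWX: UX² = 5² + 5² − 2·5·5·cos(150°) = 93.3, so UX ≈ 9.66.
Step 2: By the inverse law of cosines on triangle WUX: cos(∠WUX) = (5² + 9.66² − 5²) / (2·5·9.66) = 93.3/96.59 = 0.9659, so ∠WUX = 15°.

Therefore, the measure of angle ∠WUX = 15°.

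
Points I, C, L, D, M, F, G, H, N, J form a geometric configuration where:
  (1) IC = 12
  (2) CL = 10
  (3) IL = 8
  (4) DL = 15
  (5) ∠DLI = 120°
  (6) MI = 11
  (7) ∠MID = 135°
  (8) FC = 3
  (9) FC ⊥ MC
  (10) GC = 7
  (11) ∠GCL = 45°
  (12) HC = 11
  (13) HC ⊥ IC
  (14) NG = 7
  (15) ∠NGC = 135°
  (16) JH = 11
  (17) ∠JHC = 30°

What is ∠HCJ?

Step 1: By the law of cosines on triangle CHJ: CJ² = 11² + 11² − 2·11·11·cos(30°) = 32.42, so CJ ≈ 5.69.
Step 2: By the inverse law of cosines on triangle HCJ: cos(∠HCJ) = (11² + 5.69² − 11²) / (2·11·5.69) = 32.42/125.27 = 0.2588, so ∠HCJ = 75°.

Therefore, the measure of angle ∠HCJ = 75°.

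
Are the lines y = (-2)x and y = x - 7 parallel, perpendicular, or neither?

Slope of line 1: m1 = -2
Slope of line 2: m2 = 1
m1 != m2 and m1*m2 = -2 != -1. Neither.

Neither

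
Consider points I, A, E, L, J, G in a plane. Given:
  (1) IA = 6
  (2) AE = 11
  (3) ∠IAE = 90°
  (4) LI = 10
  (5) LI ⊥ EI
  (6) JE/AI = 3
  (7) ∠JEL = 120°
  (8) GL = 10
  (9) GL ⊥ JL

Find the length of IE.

Step 1: By the law of cosines on triangle IAE: IE² = 6² + 11² − 2·6·11·cos(90°) = 157, so IE = √157.

Therefore, the length of IE = √157.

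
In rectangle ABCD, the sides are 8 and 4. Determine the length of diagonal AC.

Using the Pythagorean theorem:
d² = 8² + 4² = 64 + 16 = 80
d = sqrt(80) = 4*sqrt(5)

4*sqrt(5)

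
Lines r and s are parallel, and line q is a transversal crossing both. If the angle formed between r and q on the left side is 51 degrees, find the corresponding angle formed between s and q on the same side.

Corresponding angles formed by parallel lines and a transversal are equal.
The given angle is 51 degrees.
The corresponding angle = 51 degrees.

51 degrees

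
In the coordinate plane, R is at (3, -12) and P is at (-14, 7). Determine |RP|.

d = sqrt((-14 - 3)^2 + (7 - -12)^2)
d = sqrt(-17^2 + 19^2)
d = sqrt(289 + 361)
d = sqrt(650) = 5*sqrt(26)

5*sqrt(26)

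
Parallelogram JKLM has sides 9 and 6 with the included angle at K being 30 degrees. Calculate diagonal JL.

The diagonal of a parallelogram can be found by treating two adjacent sides and the diagonal as a triangle.
Applying the law of cosines with sides 9, 6 and included angle 30°:
d^2 = 81 + 36 - 108*cos(30°) = 117 - 54*sqrt(3)
d = 3*sqrt(13 - 6*sqrt(3))

3*sqrt(13 - 6*sqrt(3))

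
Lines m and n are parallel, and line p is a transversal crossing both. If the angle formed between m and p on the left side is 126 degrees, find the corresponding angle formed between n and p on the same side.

Corresponding angles formed by parallel lines and a transversal are equal.
The given angle is 126 degrees.
The corresponding angle = 126 degrees.

126 degrees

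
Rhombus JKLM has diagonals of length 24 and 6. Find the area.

Area = (24 * 6) / 2 = 144 / 2 = 72

72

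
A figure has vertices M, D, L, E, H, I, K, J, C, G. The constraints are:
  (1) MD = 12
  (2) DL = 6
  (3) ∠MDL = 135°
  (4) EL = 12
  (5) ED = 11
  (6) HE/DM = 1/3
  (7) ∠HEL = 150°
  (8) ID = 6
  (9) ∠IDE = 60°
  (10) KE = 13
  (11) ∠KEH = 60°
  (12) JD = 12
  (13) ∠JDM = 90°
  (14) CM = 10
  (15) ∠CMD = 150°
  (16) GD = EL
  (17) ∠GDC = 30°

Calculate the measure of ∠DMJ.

Step 1: By the law of cosines on triangle MDJ: MJ² = 12² + 12² − 2·12·12·cos(90°) = 288, so MJ = 12·√2.
Step 2: By the inverse law of cosines on triangle DMJ: cos(∠DMJ) = (12² + (12·√2)² − 12²) / (2·12·12·√2) = 288/407.29 = 0.7071, so ∠DMJ = 45°.

Therefore, the measure of angle ∠DMJ = 45°.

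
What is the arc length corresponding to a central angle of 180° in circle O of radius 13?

The full circumference is 2πr = 2π(13) = 26*pi.
The arc spans 180° out of 360°, which is a fraction of 1/2.
Arc length = 26*pi × 1/2 = 13*pi.

13*pi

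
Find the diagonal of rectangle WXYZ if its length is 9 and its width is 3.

d = sqrt(9^2 + 3^2) = sqrt(90) = 3*sqrt(10)

3*sqrt(10)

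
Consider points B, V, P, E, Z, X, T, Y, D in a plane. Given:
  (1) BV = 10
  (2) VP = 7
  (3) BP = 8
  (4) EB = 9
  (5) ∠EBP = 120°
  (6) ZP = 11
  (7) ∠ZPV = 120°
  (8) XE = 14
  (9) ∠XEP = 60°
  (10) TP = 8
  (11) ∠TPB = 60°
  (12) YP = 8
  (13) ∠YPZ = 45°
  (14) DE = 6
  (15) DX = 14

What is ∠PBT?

Step 1: By the law of cosines on triangle BPT: BT² = 8² + 8² − 2·8·8·cos(60°) = 64, so BT = 8.
Step 2: By the inverse law of cosines on triangle PBT: cos(∠PBT) = (8² + 8² − 8²) / (2·8·8) = 64/128 = 0.5, so ∠PBT = 60°.

Therefore, the measure of angle ∠PBT = 60°.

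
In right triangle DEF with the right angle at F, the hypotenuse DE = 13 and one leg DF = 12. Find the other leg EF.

EF = sqrt(13^2 - 12^2) = sqrt(25) = 5

5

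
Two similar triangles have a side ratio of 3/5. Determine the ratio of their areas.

Area ratio = (side ratio)^2 = (3/5)^2 = 9:25.

9:25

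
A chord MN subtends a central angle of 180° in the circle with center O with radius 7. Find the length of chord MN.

Chord length = 2r sin(θ/2)
= 2 × 7 × sin(180°/2)
= 2 × 7 × sin(90°)
= 14

14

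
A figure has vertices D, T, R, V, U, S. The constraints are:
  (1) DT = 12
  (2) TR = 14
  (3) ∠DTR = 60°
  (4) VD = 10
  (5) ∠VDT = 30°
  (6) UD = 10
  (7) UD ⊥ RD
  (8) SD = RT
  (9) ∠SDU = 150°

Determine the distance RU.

Step 1: By the law of cosines on triangle DTR: DR² = 12² + 14² − 2·12·14·cos(60°) = 172, so DR = 2·√43.
Step 2: By the law of cosines on triangle RDU: RU² = (2·√43)² + 10² − 2·2·√43·10·cos(90°) = 272, so RU = 4·√17.

Therefore, the length of RU = 4·√17.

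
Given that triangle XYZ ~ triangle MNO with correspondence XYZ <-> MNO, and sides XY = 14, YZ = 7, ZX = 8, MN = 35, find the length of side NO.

Similar triangles have proportional sides. Setting up the proportion:
MN / XY = NO / YZ
35 / 14 = NO / 7
NO = 7 * 35 / 14 = 35/2.

35/2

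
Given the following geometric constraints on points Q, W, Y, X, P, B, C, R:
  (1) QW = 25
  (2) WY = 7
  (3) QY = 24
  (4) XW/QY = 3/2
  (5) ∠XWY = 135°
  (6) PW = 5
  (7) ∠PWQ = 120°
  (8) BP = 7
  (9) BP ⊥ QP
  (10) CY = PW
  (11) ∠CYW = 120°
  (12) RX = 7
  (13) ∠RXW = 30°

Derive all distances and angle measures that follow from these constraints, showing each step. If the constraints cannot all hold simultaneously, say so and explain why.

The constraints are consistent.

From the given relations:
  XW = 3/2·QY = 3/2·24 = 36
  CY = PW = 5

Step 1: From QW = 25, WP = 5, and ∠QWP = 120°, by the law of cosines:
  QP² = QW² + WP² - 2·QW·WP·cos(120°) = 625 + 25 + 125 = 775
  QP = 5·√31

Step 2: From WY = 7, YC = 5, and ∠WYC = 120°, by the law of cosines:
  WC² = WY² + YC² - 2·WY·YC·cos(120°) = 49 + 25 + 35 = 109
  WC = √109

Step 3: From WX = 36, XR = 7, and ∠WXR = 30°, by the law of cosines:
  WR² = WX² + XR² - 2·WX·XR·cos(30°) = 1296 + 49 - 436.5 = 908.5
  WR ≈ 30.14

Step 4: From YW = 7, WX = 36, and ∠YWX = 135°, by the law of cosines:
  YX² = YW² + WX² - 2·YW·WX·cos(135°) = 49 + 1296 + 356.4 = 1701
  YX ≈ 41.25

Step 5: From QW = 25, QY = 24, WY = 7, by the inverse law of cosines:
  cos(∠WQY) = (QW² + QY² - WY²) / (2·QW·QY)
  ∠WQY = 16.26°

Step 6: From WQ = 25, WY = 7, QY = 24, by the inverse law of cosines:
  cos(∠QWY) = (WQ² + WY² - QY²) / (2·WQ·WY)
  ∠QWY = 73.74°

Step 7: From YQ = 24, YW = 7, QW = 25, by the inverse law of cosines:
  cos(∠QYW) = (YQ² + YW² - QW²) / (2·YQ·YW)
  ∠QYW = 90°

Step 8: From QP = 5·√31, PB = 7, and ∠QPB = 90°, by the law of cosines:
  QB² = QP² + PB² - 2·QP·PB·cos(90°) = 775 + 49 - 0 = 824
  QB ≈ 28.71

Step 9: From QP = 5·√31, QW = 25, PW = 5, by the inverse law of cosines:
  cos(∠PQW) = (QP² + QW² - PW²) / (2·QP·QW)
  ∠PQW = 8.95°

Step 10: From WC = √109, WY = 7, CY = 5, by the inverse law of cosines:
  cos(∠CWY) = (WC² + WY² - CY²) / (2·WC·WY)
  ∠CWY = 24.5°

Step 11: From WR = 30.14, WX = 36, RX = 7, by the inverse law of cosines:
  cos(∠RWX) = (WR² + WX² - RX²) / (2·WR·WX)
  ∠RWX = 6.67°

Step 12: From YW = 7, YX = 41.25, WX = 36, by the inverse law of cosines:
  cos(∠WYX) = (YW² + YX² - WX²) / (2·YW·YX)
  ∠WYX = 38.11°

Step 13: From XW = 36, XY = 41.25, WY = 7, by the inverse law of cosines:
  cos(∠WXY) = (XW² + XY² - WY²) / (2·XW·XY)
  ∠WXY = 6.89°

Step 14: From PQ = 5·√31, PW = 5, QW = 25, by the inverse law of cosines:
  cos(∠QPW) = (PQ² + PW² - QW²) / (2·PQ·PW)
  ∠QPW = 51.05°

Step 15: From CW = √109, CY = 5, WY = 7, by the inverse law of cosines:
  cos(∠WCY) = (CW² + CY² - WY²) / (2·CW·CY)
  ∠WCY = 35.5°

Step 16: From RW = 30.14, RX = 7, WX = 36, by the inverse law of cosines:
  cos(∠WRX) = (RW² + RX² - WX²) / (2·RW·RX)
  ∠WRX = 143.33°

Step 17: From QB = 28.71, QP = 5·√31, BP = 7, by the inverse law of cosines:
  cos(∠BQP) = (QB² + QP² - BP²) / (2·QB·QP)
  ∠BQP = 14.11°

Step 18: From BP = 7, BQ = 28.71, PQ = 5·√31, by the inverse law of cosines:
  cos(∠PBQ) = (BP² + BQ² - PQ²) / (2·BP·BQ)
  ∠PBQ = 75.89°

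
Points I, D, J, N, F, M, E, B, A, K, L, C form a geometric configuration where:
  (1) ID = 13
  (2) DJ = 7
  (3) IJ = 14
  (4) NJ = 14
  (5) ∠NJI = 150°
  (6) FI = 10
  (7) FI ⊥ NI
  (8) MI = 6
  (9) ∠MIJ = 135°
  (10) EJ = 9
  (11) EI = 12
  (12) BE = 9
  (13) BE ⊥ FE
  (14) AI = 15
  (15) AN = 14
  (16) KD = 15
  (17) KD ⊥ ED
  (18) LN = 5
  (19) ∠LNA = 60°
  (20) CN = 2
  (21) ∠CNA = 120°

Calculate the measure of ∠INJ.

Step 1: By the law of cosines on triangle NJI: NI² = 14² + 14² − 2·14·14·cos(150°) = 731.48, so NI ≈ 27.05.
Step 2: By the inverse law of cosines on triangle INJ: cos(∠INJ) = (27.05² + 14² − 14²) / (2·27.05·14) = 731.48/757.29 = 0.9659, so ∠INJ = 15°.

Therefore, the measure of angle ∠INJ = 15°.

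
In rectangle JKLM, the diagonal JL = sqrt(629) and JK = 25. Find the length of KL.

Using the Pythagorean theorem: d^2 = a^2 + b^2
b^2 = d^2 - a^2
b^2 = 629 - 625
b^2 = 4
b = sqrt(4) = 2

2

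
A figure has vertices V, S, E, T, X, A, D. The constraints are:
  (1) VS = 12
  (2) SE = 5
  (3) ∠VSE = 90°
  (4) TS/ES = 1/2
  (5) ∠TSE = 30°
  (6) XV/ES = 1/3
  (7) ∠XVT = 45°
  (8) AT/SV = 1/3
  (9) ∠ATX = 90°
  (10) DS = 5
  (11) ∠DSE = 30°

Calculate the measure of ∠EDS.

Step 1: By the law of cosines on triangle DSE: DE² = 5² + 5² − 2·5·5·cos(30°) = 6.7, so DE ≈ 2.59.
Step 2: By the inverse law of cosines on triangle EDS: cos(∠EDS) = (2.59² + 5² − 5²) / (2·2.59·5) = 6.7/25.88 = 0.2588, so ∠EDS = 75°.

Therefore, the measure of angle ∠EDS = 75°.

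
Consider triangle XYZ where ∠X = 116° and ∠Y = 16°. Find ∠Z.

The interior angles sum to 180°: angle Z = 180 - 116 - 16 = 48°.
The triangle is obtuse (angles 116°, 16°, 48°).

48 degrees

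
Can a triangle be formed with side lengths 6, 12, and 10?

Sort the sides: 6, 10, 12.
It suffices to check that the sum of the two smallest exceeds the largest:
6 + 10 = 16 > 12. ✓
Yes, a valid triangle can be formed.

Yes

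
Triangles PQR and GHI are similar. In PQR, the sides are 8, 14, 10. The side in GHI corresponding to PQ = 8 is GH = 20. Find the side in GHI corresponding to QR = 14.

Similar triangles have proportional sides. Setting up the proportion:
GH / PQ = HI / QR
20 / 8 = HI / 14
HI = 14 * 20 / 8 = 35.

35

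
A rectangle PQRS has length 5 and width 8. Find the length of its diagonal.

d = sqrt(5^2 + 8^2) = sqrt(89)

sqrt(89)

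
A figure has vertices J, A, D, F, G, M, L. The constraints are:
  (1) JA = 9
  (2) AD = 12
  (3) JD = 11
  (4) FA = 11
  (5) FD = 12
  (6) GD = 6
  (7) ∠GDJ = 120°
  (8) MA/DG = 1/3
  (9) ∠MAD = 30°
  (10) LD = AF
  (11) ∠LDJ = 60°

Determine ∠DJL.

From the given relations: LD = AF = 11.
Step 1: By the law of cosines on triangle JDL: JL² = 11² + 11² − 2·11·11·cos(60°) = 121, so JL = 11.
Step 2: By the inverse law of cosines on triangle DJL: cos(∠DJL) = (11² + 11² − 11²) / (2·11·11) = 121/242 = 0.5, so ∠DJL = 60°.

Therefore, the measure of angle ∠DJL = 60°.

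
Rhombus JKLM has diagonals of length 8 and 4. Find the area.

The diagonals of a rhombus divide it into four right triangles.
Each triangle has legs 8/ 2 = 4 and 4/2 = 2, so each has area (1/2)*4*2 = 4.
Four such triangles give total area = (d1 * d2) / 2 = 16.

16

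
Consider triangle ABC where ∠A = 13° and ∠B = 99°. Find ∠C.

Let angle C = x. Then 13 + 99 + x = 180.
x = 180 - 112 = 68 degrees.

68 degrees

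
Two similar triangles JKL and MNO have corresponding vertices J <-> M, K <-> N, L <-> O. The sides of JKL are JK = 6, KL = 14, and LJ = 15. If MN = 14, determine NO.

Similar triangles have proportional sides. Setting up the proportion:
MN / JK = NO / KL
14 / 6 = NO / 14
NO = 14 * 14 / 6 = 98/3.

98/3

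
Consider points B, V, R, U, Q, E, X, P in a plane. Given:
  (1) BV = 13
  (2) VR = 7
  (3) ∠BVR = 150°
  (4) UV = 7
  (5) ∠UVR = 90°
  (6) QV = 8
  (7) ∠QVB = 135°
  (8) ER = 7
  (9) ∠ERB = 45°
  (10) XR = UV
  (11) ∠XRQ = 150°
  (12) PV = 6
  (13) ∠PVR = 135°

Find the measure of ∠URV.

Step 1: By the law of cosines on triangle RVU: RU² = 7² + 7² − 2·7·7·cos(90°) = 98, so RU = 7·√2.
Step 2: By the inverse law of cosines on triangle URV: cos(∠URV) = ((7·√2)² + 7² − 7²) / (2·7·√2·7) = 98/138.59 = 0.7071, so ∠URV = 45°.

Therefore, the measure of angle ∠URV = 45°.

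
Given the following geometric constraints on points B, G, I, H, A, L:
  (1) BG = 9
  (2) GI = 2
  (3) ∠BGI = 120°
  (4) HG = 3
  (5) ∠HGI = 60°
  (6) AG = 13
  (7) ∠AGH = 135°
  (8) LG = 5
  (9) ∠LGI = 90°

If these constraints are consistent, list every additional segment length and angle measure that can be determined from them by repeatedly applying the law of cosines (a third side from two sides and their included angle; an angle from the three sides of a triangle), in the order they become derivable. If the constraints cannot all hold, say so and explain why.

The constraints are consistent. Derivable facts, in order:
After 1 step:
- BI = √103
- HA ≈ 15.27
- IH = √7
- IL = √29
After 2 steps:
- ∠AHG = 37.01°
- ∠BIG = 50.17°
- ∠GAH = 7.99°
- ∠GBI = 9.83°
- ∠GHI = 40.89°
- ∠GIH = 79.11°
- ∠GIL = 68.2°
- ∠GLI = 21.8°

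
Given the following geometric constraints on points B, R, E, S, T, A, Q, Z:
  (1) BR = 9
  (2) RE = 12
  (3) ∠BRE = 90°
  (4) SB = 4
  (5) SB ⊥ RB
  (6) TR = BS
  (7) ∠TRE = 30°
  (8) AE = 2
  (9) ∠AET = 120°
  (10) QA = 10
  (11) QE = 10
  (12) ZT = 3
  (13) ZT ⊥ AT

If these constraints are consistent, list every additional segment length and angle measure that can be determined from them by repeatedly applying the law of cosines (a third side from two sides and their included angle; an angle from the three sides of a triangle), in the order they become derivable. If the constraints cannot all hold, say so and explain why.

The constraints are consistent. Derivable facts, in order:
After 1 step:
- BE = 15
- ET ≈ 8.77
- RS = √97
- ∠AEQ = 84.26°
- ∠AQE = 11.48°
- ∠EAQ = 84.26°
After 2 steps:
- TA ≈ 9.92
- ∠BER = 36.87°
- ∠BRS = 23.96°
- ∠BSR = 66.04°
- ∠EBR = 53.13°
- ∠ETR = 136.81°
- ∠RET = 13.19°
After 3 steps:
- AZ ≈ 10.36
- ∠ATE = 10.06°
- ∠EAT = 49.94°
After 4 steps:
- ∠AZT = 73.17°
- ∠TAZ = 16.83°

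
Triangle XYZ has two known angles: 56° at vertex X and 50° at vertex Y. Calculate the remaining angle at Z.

The interior angles sum to 180°: angle Z = 180 - 56 - 50 = 74°.
The triangle is acute (angles 56°, 50°, 74°).

74 degrees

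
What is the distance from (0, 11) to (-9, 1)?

The horizontal distance is |-9 - 0| = 9 and the vertical distance is |1 - 11| = 10.
By the Pythagorean theorem, d = sqrt(9^2 + 10^2) = sqrt(181).

sqrt(181)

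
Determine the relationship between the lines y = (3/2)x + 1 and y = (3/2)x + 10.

Slope of line 1: m1 = 3/2
Slope of line 2: m2 = 3/2
Two lines are parallel if and only if they have equal slopes (or both are vertical).
Here m1 = m2 = 3/2, confirming the lines are parallel.

Parallel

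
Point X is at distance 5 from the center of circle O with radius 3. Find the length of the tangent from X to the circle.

tangent = √(d² - r²) = √(5² - 3²) = √(25 - 9) = √16 = 4

4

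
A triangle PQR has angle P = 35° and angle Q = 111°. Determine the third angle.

The interior angles sum to 180°: angle R = 180 - 35 - 111 = 34°.
The triangle is obtuse (angles 35°, 111°, 34°).

34 degrees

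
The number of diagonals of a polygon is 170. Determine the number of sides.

Using d = n(n - 3)/2, we solve 170 = n(n - 3)/2.
So n(n - 3) = 340.
Testing n = 20: 20 * 17 = 340 = 340. Correct.
The polygon has 20 sides.

20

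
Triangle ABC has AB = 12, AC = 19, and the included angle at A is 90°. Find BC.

By the law of cosines: BC^2 = AB^2 + AC^2 - 2*AB*AC*cos(A)
BC^2 = 12^2 + 19^2 - 2*12*19*cos(90°)
BC^2 = 144 + 361 - 456*(0)
BC^2 = 505
BC = sqrt(505)

sqrt(505)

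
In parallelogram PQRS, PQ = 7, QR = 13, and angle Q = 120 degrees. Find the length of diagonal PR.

Law of cosines: d^2 = 7^2 + 13^2 - 2(7)(13)cos(120°) = 309, so d = sqrt(309).

sqrt(309)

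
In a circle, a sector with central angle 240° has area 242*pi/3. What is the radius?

Sector area A = πr² × θ/360, so r² = 360A / (πθ).
r² = 360 × 242*pi/3 / (π × 240)
r² = 121
r = 11

11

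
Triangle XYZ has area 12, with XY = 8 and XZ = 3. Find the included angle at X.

sin(C) = 2 * 12 / (8 * 3) = 1, so C = arcsin(1) = 90°.

90°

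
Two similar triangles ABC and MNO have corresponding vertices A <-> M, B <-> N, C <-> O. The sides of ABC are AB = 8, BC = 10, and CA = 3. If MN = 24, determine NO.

Similar triangles have proportional sides. Setting up the proportion:
MN / AB = NO / BC
24 / 8 = NO / 10
NO = 10 * 24 / 8 = 30.

30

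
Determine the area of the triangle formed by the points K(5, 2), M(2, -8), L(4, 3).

The Shoelace formula computes the area from vertex coordinates by summing cross products.
For vertices (5,2), (2,-8), (4,3):
Signed sum = 5*-8 - 2*2 + 2*3 - 4*-8 + 4*2 - 5*3
= -44 + 38 + -7 = -13
Area = (1/2)|-13| = 13/2.

13/2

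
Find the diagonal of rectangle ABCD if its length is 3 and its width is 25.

A rectangle's diagonal splits it into two right triangles, with the diagonal as the hypotenuse.
By the Pythagorean theorem, d^2 = 3^2 + 25^2 = 634.
Therefore d = sqrt(634).

sqrt(634)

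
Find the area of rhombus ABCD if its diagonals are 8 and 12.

Area of a rhombus = (d1 * d2) / 2
Area = (8 * 12) / 2
Area = 96 / 2
Area = 48

48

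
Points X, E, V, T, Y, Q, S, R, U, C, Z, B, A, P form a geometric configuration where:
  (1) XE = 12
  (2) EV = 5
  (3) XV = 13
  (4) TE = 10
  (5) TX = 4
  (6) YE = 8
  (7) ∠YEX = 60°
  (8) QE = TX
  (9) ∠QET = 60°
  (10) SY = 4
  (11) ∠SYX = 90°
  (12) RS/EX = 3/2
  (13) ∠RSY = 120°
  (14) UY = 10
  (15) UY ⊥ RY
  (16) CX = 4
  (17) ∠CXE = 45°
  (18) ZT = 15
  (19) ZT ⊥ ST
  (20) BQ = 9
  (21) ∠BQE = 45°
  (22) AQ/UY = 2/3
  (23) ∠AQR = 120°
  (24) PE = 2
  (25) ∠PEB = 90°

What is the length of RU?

From the given relations: RS = 3/2·EX = 3/2·12 = 18.
Step 1: By the law of cosines on triangle RSY: RY² = 18² + 4² − 2·18·4·cos(120°) = 412, so RY = 2·√103.
Step 2: By the law of cosines on triangle RYU: RU² = (2·√103)² + 10² − 2·2·√103·10·cos(90°) = 512, so RU = 16·√2.

Therefore, the length of RU = 16·√2.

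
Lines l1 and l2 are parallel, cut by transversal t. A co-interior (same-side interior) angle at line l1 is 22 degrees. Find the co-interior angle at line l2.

Co-interior (same-side interior) angles are between the parallel lines on the same side of the transversal.
Unlike corresponding or alternate interior angles, they are supplementary rather than equal.
So the angle = 180 - 22 = 158 degrees.

158 degrees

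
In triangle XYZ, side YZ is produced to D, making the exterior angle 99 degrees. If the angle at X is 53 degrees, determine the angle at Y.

The exterior angle theorem states that an exterior angle equals the sum of the two non-adjacent interior angles.
So 99 = 53 + angle Y, which gives angle Y = 99 - 53 = 46 degrees.

46 degrees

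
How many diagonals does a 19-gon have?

Each of the 19 vertices connects to 16 non-adjacent vertices via diagonals.
Total connections = 19 × 16 = 304, but each diagonal is counted twice.
Number of diagonals = 304 / 2 = 152.

152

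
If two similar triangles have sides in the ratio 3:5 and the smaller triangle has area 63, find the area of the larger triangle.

Area ratio = (3/5)^2 = 9/25. Area of the larger triangle = 63 * 25/9 = 175.

175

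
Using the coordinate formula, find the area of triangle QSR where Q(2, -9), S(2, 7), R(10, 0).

Shoelace: Area = (1/2)|2(7-0) + 2(0--9) + 10(-9-7)| = (1/2)(128) = 64

64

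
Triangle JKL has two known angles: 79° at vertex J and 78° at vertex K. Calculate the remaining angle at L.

angle L = 180 - 79 - 78 = 23 degrees.

23 degrees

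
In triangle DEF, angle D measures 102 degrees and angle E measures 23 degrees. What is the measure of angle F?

The interior angles sum to 180°: angle F = 180 - 102 - 23 = 55°.
The triangle is obtuse (angles 102°, 23°, 55°).

55 degrees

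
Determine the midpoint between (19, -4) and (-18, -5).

The midpoint is the average of the coordinates:
x: (19 + -18)/2 = 1/2
y: (-4 + -5)/2 = -9/2
Midpoint = (1/2, -9/2)

(1/2, -9/2)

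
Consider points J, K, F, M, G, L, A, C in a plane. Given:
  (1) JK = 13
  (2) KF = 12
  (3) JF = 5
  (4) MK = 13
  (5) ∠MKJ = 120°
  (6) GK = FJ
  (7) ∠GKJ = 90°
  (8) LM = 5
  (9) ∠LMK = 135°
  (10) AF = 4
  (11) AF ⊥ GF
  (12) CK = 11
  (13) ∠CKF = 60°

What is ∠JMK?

Step 1: By the law of cosines on triangle MKJ: MJ² = 13² + 13² − 2·13·13·cos(120°) = 507, so MJ = 13·√3.
Step 2: By the inverse law of cosines on triangle JMK: cos(∠JMK) = ((13·√3)² + 13² − 13²) / (2·13·√3·13) = 507/585.43 = 0.866, so ∠JMK = 30°.

Therefore, the measure of angle ∠JMK = 30°.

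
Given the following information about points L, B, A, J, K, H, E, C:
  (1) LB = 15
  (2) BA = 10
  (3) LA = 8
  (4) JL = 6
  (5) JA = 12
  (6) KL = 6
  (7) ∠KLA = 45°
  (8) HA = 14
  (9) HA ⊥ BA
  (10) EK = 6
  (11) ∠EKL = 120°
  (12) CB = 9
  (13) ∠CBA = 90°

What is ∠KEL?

Step 1: By the law of cosines on triangle EKL: EL² = 6² + 6² − 2·6·6·cos(120°) = 108, so EL = 6·√3.
Step 2: By the inverse law of cosines on triangle KEL: cos(∠KEL) = (6² + (6·√3)² − 6²) / (2·6·6·√3) = 108/124.71 = 0.866, so ∠KEL = 30°.

Therefore, the measure of angle ∠KEL = 30°.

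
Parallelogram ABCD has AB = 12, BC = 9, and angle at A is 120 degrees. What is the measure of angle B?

Consecutive angles are supplementary: angle B = 180 - 120 = 60 degrees.

60 degrees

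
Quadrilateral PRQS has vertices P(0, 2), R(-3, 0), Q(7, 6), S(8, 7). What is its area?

Using the Shoelace formula for a quadrilateral (vertices in order):
Area = (1/2)|sum of (x_i * y_(i+1) - x_(i+1) * y_i)|
Terms: (0*0 - -3*2) = 6, (-3*6 - 7*0) = -18, (7*7 - 8*6) = 1, (8*2 - 0*7) = 16
Sum = 5
Area = (1/2)(5) = 5/2

5/2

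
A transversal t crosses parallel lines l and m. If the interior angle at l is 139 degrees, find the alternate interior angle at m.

Alternate interior angles are equal: 139 degrees.

139 degrees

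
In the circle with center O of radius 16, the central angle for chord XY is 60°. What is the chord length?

Chord = 2(16) sin(30°) = 16

16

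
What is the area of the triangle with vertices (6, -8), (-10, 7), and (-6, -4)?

The Shoelace formula computes the area from vertex coordinates by summing cross products.
For vertices (6,-8), (-10,7), (-6,-4):
Signed sum = 6*7 - -10*-8 + -10*-4 - -6*7 + -6*-8 - 6*-4
= -38 + 82 + 72 = 116
Area = (1/2)|116| = 58.

58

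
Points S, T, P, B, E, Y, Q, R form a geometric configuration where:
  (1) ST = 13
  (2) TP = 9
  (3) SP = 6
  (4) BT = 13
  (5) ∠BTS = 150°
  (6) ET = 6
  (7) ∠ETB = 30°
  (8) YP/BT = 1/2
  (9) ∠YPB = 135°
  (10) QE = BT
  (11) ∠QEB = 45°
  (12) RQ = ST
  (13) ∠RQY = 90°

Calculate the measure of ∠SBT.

Step 1: By the law of cosines on triangle BTS: BS² = 13² + 13² − 2·13·13·cos(150°) = 630.72, so BS ≈ 25.11.
Step 2: By the inverse law of cosines on triangle SBT: cos(∠SBT) = (25.11² + 13² − 13²) / (2·25.11·13) = 630.72/652.97 = 0.9659, so ∠SBT = 15°.

Therefore, the measure of angle ∠SBT = 15°.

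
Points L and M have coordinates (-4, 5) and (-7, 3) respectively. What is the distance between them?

d = sqrt((-3)^2 + (-2)^2) = sqrt(13)

sqrt(13)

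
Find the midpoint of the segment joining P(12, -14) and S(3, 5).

M = ((x₁ + x₂)/2, (y₁ + y₂)/2)
= ((12 + 3)/2, (-14 + 5)/2)
= (15/2, -9/2) = (15/2, -9/2)

(15/2, -9/2)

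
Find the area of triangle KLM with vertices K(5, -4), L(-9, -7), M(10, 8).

Using the Shoelace formula for a triangle:
Area = (1/2)|x0(y1 - y2) + x1(y2 - y0) + x2(y0 - y1)|
Area = (1/2)|5(-7 - 8) + -9(8 - -4) + 10(-4 - -7)|
Area = (1/2)|-75 + -108 + 30|
Area = (1/2)|-153|
Area = (1/2)(153)
Area = 153/2

153/2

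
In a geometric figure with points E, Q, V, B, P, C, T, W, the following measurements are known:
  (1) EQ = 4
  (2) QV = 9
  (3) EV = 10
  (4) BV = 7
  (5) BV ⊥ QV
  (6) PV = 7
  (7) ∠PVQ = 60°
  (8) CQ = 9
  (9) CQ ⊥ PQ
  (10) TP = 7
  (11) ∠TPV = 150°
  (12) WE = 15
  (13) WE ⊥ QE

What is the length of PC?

Step 1: By the law of cosines on triangle PVQ: PQ² = 7² + 9² − 2·7·9·cos(60°) = 67, so PQ = √67.
Step 2: By the law of cosines on triangle PQC: PC² = √67² + 9² − 2·√67·9·cos(90°) = 148, so PC = 2·√37.

Therefore, the length of PC = 2·√37.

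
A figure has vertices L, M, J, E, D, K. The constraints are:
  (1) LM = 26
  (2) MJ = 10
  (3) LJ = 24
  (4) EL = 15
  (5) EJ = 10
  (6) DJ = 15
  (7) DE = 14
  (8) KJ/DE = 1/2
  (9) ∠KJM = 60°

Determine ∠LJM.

Step 1: By the inverse law of cosines on triangle LJM: cos(∠LJM) = (24² + 10² − 26²) / (2·24·10) = 0/480 = 0, so ∠LJM = 90°.

Therefore, the measure of angle ∠LJM = 90°.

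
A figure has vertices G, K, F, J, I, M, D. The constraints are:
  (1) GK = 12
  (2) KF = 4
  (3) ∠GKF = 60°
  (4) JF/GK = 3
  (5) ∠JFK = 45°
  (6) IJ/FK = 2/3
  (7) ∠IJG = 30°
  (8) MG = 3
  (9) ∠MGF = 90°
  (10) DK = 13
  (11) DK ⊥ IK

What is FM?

Step 1: By the law of cosines on triangle FKG: FG² = 4² + 12² − 2·4·12·cos(60°) = 112, so FG = 4·√7.
Step 2: By the law of cosines on triangle FGM: FM² = (4·√7)² + 3² − 2·4·√7·3·cos(90°) = 121, so FM = 11.

Therefore, the length of FM = 11.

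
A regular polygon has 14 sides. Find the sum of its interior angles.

The sum of interior angles of an n-sided polygon is (n - 2) * 180.
For n = 14: (14 - 2) * 180 = 12 * 180 = 2160 degrees.

2160 degrees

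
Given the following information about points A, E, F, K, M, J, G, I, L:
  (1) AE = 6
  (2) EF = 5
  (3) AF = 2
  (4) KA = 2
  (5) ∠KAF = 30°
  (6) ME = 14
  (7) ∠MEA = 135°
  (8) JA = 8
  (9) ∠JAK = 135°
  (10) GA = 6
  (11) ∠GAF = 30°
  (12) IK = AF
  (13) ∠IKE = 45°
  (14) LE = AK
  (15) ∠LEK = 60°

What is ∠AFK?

Step 1: By the law of cosines on triangle FAK: FK² = 2² + 2² − 2·2·2·cos(30°) = 1.07, so FK ≈ 1.04.
Step 2: By the inverse law of cosines on triangle AFK: cos(∠AFK) = (2² + 1.04² − 2²) / (2·2·1.04) = 1.07/4.14 = 0.2588, so ∠AFK = 75°.

Therefore, the measure of angle ∠AFK = 75°.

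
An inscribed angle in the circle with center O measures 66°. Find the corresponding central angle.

Central angle = 2 × 66° = 132° (inscribed angle theorem).

132°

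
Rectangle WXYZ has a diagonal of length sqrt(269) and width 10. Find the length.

Using the Pythagorean theorem: d^2 = a^2 + b^2
b^2 = d^2 - a^2
b^2 = 269 - 100
b^2 = 169
b = sqrt(169) = 13

13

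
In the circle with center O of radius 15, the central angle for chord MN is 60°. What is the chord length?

Drop a perpendicular from the center to the chord, bisecting both the chord and the central angle.
Each half-chord = r sin(θ/2) = 15 sin(30°).
The full chord = 2 × 15 × sin(30°) = 15.

15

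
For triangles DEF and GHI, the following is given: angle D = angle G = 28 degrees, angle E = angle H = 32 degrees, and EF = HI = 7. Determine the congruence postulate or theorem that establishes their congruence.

Consider the given information: angle D = angle G = 28 degrees, angle E = angle H = 32 degrees, and EF = HI = 7
This is not SSS or HL: SSS requires all three pairs of sides, but we don't have that. HL only applies to right triangles with matching hypotenuse and leg.
The correct criterion is AAS. Two pairs of corresponding angles and a non-included side are equal (Angle-Angle-Side).

AAS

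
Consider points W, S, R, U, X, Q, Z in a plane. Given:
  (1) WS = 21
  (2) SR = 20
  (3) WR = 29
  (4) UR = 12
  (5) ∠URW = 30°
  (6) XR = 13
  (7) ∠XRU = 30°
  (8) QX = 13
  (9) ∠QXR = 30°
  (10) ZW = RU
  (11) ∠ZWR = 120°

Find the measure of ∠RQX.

Step 1: By the law of cosines on triangle QXR: QR² = 13² + 13² − 2·13·13·cos(30°) = 45.28, so QR ≈ 6.73.
Step 2: By the inverse law of cosines on triangle RQX: cos(∠RQX) = (6.73² + 13² − 13²) / (2·6.73·13) = 45.28/174.96 = 0.2588, so ∠RQX = 75°.

Therefore, the measure of angle ∠RQX = 75°.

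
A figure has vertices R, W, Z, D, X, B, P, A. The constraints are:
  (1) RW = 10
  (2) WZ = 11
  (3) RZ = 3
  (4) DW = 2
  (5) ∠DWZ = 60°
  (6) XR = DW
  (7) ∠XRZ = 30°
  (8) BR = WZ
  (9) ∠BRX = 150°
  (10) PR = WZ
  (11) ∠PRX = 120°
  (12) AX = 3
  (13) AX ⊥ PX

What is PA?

From the given relations: XR = DW = 2; PR = WZ = 11.
Step 1: By the law of cosines on triangle XRP: XP² = 2² + 11² − 2·2·11·cos(120°) = 147, so XP = 7·√3.
Step 2: By the law of cosines on triangle PXA: PA² = (7·√3)² + 3² − 2·7·√3·3·cos(90°) = 156, so PA = 2·√39.

Therefore, the length of PA = 2·√39.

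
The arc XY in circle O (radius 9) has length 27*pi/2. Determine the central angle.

Arc length L = 2πr × θ/360, so θ = 360L / (2πr).
θ = 360 × 27*pi/2 / (2π × 9)
θ = 270°
θ = 270°

270°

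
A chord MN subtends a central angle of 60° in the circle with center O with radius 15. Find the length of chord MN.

Drop a perpendicular from the center to the chord, bisecting both the chord and the central angle.
Each half-chord = r sin(θ/2) = 15 sin(30°).
The full chord = 2 × 15 × sin(30°) = 15.

15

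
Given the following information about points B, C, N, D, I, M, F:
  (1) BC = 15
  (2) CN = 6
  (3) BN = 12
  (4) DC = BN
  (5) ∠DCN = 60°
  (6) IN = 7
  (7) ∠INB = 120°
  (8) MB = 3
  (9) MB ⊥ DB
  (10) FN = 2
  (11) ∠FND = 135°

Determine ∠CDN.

From the given relations: DC = BN = 12.
Step 1: By the law of cosines on triangle DCN: DN² = 12² + 6² − 2·12·6·cos(60°) = 108, so DN = 6·√3.
Step 2: By the inverse law of cosines on triangle CDN: cos(∠CDN) = (12² + (6·√3)² − 6²) / (2·12·6·√3) = 216/249.42 = 0.866, so ∠CDN = 30°.

Therefore, the measure of angle ∠CDN = 30°.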